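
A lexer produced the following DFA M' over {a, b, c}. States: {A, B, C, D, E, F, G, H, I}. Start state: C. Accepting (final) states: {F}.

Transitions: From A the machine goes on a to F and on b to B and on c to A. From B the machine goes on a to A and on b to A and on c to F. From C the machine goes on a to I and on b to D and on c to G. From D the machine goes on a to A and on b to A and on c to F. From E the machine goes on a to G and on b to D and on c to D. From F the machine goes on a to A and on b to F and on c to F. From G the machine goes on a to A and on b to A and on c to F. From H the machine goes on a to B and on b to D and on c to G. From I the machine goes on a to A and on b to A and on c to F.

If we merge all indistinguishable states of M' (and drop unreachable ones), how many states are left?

4

Reachable states from the start: {A,B,C,D,F,G,I}. Unreachable: {E,H} — drop them.
Start with accepting vs non-accepting: {F} | {A,B,C,D,G,I}.
Split {A,B,C,D,G,I} by δ(·,a) → {B,C,D,G,I} and {A}.
On input a, block {B,C,D,G,I} splits into {B,D,G,I} and {C}.
Stable partition: {F} | {B,D,G,I} | {A} | {C} — 4 equivalence classes.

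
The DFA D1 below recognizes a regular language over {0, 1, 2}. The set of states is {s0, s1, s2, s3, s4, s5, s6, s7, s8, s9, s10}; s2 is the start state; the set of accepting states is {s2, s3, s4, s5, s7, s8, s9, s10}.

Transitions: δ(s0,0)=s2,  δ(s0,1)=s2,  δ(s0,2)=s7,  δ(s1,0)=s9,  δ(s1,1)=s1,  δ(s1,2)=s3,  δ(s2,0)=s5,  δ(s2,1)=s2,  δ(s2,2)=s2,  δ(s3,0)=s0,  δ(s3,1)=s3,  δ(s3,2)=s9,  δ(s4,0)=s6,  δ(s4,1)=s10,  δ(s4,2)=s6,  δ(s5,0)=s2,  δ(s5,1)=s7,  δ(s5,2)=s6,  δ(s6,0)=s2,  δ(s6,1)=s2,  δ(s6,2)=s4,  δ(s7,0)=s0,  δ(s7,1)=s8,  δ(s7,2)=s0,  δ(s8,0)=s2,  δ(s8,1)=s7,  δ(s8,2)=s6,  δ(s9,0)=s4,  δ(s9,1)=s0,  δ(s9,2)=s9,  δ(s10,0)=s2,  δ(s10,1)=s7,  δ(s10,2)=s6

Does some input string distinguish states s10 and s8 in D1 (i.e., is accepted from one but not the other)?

No

States {s1,s3,s9} cannot be reached from the start state, so discard them.
Initial partition by acceptance: {s2,s4,s5,s7,s8,s10} | {s0,s6}.
Split {s2,s4,s5,s7,s8,s10} by δ(·,0) → {s2,s5,s8,s10} and {s4,s7}.
Refine {s2,s5,s8,s10} on symbol 1: members go to different blocks, giving {s5,s8,s10} and {s2}.
Stable partition: {s5,s8,s10} | {s0,s6} | {s4,s7} | {s2} — 4 equivalence classes.
s10 and s8 lie in the same block of the stable partition, so they are equivalent — no string distinguishes them.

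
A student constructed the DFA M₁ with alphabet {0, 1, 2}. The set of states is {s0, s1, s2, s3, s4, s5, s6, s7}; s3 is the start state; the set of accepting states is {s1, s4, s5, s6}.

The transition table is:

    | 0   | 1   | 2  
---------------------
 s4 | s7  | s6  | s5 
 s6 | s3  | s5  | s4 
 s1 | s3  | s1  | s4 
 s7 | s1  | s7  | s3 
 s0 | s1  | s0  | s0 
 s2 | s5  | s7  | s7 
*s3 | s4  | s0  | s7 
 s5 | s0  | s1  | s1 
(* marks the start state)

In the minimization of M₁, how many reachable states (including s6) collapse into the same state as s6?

4

States {s2} cannot be reached from the start state, so discard them.
P0 = {s1,s4,s5,s6} | {s0,s3,s7}.
The partition is now stable with 2 blocks: {s1,s4,s5,s6} | {s0,s3,s7}.
State s6 belongs to the block {s1,s4,s5,s6}, which has 4 states.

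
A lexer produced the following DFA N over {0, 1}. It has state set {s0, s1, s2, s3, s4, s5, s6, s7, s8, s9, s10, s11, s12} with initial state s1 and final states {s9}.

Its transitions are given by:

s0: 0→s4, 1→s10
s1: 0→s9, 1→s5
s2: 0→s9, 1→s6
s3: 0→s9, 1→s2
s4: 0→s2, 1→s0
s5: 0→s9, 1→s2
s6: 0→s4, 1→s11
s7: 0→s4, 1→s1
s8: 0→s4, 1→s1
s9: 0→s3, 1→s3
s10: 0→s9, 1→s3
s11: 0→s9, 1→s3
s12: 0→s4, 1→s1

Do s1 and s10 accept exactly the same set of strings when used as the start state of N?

States {s7,s8,s12} cannot be reached from the start state, so discard them.
P0 = {s9} | {s0,s1,s2,s3,s4,s5,s6,s10,s11}.
On input 0, block {s0,s1,s2,s3,s4,s5,s6,s10,s11} splits into {s1,s2,s3,s5,s10,s11} and {s0,s4,s6}.
On input 1, block {s1,s2,s3,s5,s10,s11} splits into {s1,s3,s5,s10,s11} and {s2}.
On input 1, block {s1,s3,s5,s10,s11} splits into {s1,s10,s11} and {s3,s5}.
Refine {s0,s4,s6} on symbol 0: members go to different blocks, giving {s0,s6} and {s4}.
No further refinement is possible. Final partition (6 blocks): {s9} | {s1,s10,s11} | {s0,s6} | {s2} | {s3,s5} | {s4}.
s1 and s10 lie in the same block of the stable partition, so they are equivalent — no string distinguishes them.

Yes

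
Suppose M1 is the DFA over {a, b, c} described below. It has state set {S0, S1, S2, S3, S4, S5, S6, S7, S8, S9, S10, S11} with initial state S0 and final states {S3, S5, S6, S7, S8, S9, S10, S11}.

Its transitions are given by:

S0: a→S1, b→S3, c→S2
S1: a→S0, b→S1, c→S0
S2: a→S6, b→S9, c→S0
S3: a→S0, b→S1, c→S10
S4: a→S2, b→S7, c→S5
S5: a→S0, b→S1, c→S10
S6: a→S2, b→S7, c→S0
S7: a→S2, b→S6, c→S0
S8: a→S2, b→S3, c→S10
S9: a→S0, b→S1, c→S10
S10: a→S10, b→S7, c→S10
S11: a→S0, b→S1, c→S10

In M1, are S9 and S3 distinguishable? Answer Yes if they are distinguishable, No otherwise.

States {S4,S5,S8,S11} cannot be reached from the start state, so discard them.
Initial partition by acceptance: {S3,S6,S7,S9,S10} | {S0,S1,S2}.
On input a, block {S3,S6,S7,S9,S10} splits into {S3,S6,S7,S9} and {S10}.
Refine {S3,S6,S7,S9} on symbol b: members go to different blocks, giving {S3,S9} and {S6,S7}.
Refine {S0,S1,S2} on symbol a: members go to different blocks, giving {S0,S1} and {S2}.
On input b, block {S0,S1} splits into {S0} and {S1}.
The partition is now stable with 6 blocks: {S3,S9} | {S0} | {S10} | {S6,S7} | {S2} | {S1}.
S9 and S3 lie in the same block of the stable partition, so they are equivalent — no string distinguishes them.

No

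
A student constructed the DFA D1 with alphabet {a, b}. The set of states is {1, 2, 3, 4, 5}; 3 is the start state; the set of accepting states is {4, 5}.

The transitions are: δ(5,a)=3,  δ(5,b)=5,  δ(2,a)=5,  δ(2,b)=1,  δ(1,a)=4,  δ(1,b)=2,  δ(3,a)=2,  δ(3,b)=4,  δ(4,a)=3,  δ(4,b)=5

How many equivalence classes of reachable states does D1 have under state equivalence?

3

All states are reachable from the start state.
Initial partition by acceptance: {4,5} | {1,2,3}.
On input a, block {1,2,3} splits into {1,2} and {3}.
Stable partition: {4,5} | {1,2} | {3} — 3 equivalence classes.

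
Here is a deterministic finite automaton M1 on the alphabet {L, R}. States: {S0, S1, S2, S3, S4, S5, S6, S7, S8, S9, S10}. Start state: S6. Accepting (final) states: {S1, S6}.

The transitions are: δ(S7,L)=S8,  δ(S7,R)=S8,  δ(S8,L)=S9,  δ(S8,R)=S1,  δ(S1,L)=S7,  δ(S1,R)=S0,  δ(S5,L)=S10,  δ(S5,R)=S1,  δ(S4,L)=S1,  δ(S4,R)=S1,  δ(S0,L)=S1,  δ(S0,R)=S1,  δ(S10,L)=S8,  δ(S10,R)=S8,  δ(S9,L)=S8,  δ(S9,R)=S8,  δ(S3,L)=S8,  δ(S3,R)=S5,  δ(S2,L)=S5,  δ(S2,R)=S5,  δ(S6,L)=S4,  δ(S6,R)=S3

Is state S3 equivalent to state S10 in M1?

First remove the unreachable states {S2}; 10 states remain.
Initial partition by acceptance: {S1,S6} | {S0,S3,S4,S5,S7,S8,S9,S10}.
Split {S0,S3,S4,S5,S7,S8,S9,S10} by δ(·,L) → {S3,S5,S7,S8,S9,S10} and {S0,S4}.
On input L, block {S1,S6} splits into {S1} and {S6}.
On input R, block {S3,S5,S7,S8,S9,S10} splits into {S3,S7,S9,S10} and {S5,S8}.
No further refinement is possible. Final partition (5 blocks): {S1} | {S3,S7,S9,S10} | {S0,S4} | {S6} | {S5,S8}.
S3 and S10 lie in the same block of the stable partition, so they are equivalent — no string distinguishes them.

Yes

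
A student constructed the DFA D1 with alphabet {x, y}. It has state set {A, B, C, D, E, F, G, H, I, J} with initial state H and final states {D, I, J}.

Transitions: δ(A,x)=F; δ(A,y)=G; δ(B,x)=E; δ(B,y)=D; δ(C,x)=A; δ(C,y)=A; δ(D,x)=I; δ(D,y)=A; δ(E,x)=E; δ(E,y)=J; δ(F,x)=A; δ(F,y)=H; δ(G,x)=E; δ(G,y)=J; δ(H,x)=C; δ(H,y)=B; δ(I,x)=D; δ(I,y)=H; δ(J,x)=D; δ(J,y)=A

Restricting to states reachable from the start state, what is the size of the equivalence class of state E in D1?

Initial partition by acceptance: {D,I,J} | {A,B,C,E,F,G,H}.
On input y, block {A,B,C,E,F,G,H} splits into {A,C,F,H} and {B,E,G}.
On input y, block {A,C,F,H} splits into {A,H} and {C,F}.
No further refinement is possible. Final partition (4 blocks): {D,I,J} | {A,H} | {B,E,G} | {C,F}.
The equivalence class containing E is {B,E,G}, of size 3.

3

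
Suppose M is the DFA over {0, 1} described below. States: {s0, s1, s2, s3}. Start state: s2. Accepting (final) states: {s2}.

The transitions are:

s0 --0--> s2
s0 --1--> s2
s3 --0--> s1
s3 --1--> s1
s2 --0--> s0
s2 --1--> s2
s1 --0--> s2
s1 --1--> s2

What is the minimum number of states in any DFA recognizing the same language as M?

2

States {s1,s3} cannot be reached from the start state, so discard them.
Start with accepting vs non-accepting: {s2} | {s0}.
The partition is now stable with 2 blocks: {s2} | {s0}.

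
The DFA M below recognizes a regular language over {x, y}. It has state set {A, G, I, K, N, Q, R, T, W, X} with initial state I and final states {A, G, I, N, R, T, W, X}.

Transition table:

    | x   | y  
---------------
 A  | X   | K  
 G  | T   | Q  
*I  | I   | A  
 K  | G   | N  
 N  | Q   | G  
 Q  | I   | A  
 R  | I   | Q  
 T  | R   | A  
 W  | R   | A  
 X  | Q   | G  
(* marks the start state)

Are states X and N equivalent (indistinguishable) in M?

States {W} cannot be reached from the start state, so discard them.
Start with accepting vs non-accepting: {A,G,I,N,R,T,X} | {K,Q}.
Split {A,G,I,N,R,T,X} by δ(·,x) → {A,G,I,R,T} and {N,X}.
Split {A,G,I,R,T} by δ(·,x) → {G,I,R,T} and {A}.
Refine {G,I,R,T} on symbol y: members go to different blocks, giving {G,R} and {I,T}.
On input x, block {K,Q} splits into {Q} and {K}.
Split {I,T} by δ(·,x) → {I} and {T}.
Refine {G,R} on symbol x: members go to different blocks, giving {G} and {R}.
No further refinement is possible. Final partition (8 blocks): {G} | {Q} | {N,X} | {A} | {I} | {K} | {T} | {R}.
X and N lie in the same block of the stable partition, so they are equivalent — no string distinguishes them.

Yes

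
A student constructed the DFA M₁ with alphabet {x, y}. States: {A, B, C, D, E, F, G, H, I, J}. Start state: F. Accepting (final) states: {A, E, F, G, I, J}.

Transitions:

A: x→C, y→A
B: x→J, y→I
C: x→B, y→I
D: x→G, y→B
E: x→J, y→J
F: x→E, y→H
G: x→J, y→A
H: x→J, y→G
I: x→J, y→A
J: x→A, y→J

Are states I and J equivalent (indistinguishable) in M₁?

No

Reachable states from the start: {A,B,C,E,F,G,H,I,J}. Unreachable: {D} — drop them.
Start with accepting vs non-accepting: {A,E,F,G,I,J} | {B,C,H}.
Split {A,E,F,G,I,J} by δ(·,x) → {E,F,G,I,J} and {A}.
On input x, block {E,F,G,I,J} splits into {E,F,G,I} and {J}.
Split {E,F,G,I} by δ(·,x) → {E,G,I} and {F}.
Split {E,G,I} by δ(·,y) → {G,I} and {E}.
Split {B,C,H} by δ(·,x) → {B,H} and {C}.
Stable partition: {G,I} | {B,H} | {A} | {J} | {F} | {E} | {C} — 7 equivalence classes.
I and J end up in different blocks, so they are distinguishable. For instance, the string 'xx' is accepted from only I.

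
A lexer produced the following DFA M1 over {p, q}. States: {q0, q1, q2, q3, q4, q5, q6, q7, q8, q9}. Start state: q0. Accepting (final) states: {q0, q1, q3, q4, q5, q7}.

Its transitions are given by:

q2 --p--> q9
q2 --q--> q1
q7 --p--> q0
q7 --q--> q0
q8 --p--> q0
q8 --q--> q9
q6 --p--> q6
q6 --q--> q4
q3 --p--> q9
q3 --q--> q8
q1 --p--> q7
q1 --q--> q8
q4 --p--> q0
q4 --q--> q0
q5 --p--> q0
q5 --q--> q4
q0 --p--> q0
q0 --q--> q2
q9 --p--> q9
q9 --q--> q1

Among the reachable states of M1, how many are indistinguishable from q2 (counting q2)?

Reachable states from the start: {q0,q1,q2,q7,q8,q9}. Unreachable: {q3,q4,q5,q6} — drop them.
Start with accepting vs non-accepting: {q0,q1,q7} | {q2,q8,q9}.
Split {q0,q1,q7} by δ(·,q) → {q0,q1} and {q7}.
Refine {q0,q1} on symbol p: members go to different blocks, giving {q0} and {q1}.
Refine {q2,q8,q9} on symbol p: members go to different blocks, giving {q2,q9} and {q8}.
Stable partition: {q0} | {q2,q9} | {q7} | {q1} | {q8} — 5 equivalence classes.
State q2 belongs to the block {q2,q9}, which has 2 states.

2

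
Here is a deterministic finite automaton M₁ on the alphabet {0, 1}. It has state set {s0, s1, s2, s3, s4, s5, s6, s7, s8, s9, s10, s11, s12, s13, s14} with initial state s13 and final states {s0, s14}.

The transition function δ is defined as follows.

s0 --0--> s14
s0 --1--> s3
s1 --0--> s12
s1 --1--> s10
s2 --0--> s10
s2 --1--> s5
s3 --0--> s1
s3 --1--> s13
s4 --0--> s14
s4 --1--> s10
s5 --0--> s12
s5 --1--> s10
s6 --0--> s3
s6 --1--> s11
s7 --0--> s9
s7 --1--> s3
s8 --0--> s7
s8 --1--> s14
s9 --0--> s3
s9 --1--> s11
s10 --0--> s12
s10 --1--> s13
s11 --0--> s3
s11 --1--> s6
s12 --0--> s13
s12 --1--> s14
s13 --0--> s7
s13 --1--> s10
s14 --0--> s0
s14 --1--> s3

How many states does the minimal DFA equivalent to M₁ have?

Reachable states from the start: {s0,s1,s3,s6,s7,s9,s10,s11,s12,s13,s14}. Unreachable: {s2,s4,s5,s8} — drop them.
Start with accepting vs non-accepting: {s0,s14} | {s1,s3,s6,s7,s9,s10,s11,s12,s13}.
Split {s1,s3,s6,s7,s9,s10,s11,s12,s13} by δ(·,1) → {s1,s3,s6,s7,s9,s10,s11,s13} and {s12}.
Split {s1,s3,s6,s7,s9,s10,s11,s13} by δ(·,0) → {s3,s6,s7,s9,s11,s13} and {s1,s10}.
Split {s3,s6,s7,s9,s11,s13} by δ(·,0) → {s6,s7,s9,s11,s13} and {s3}.
Split {s6,s7,s9,s11,s13} by δ(·,0) → {s6,s9,s11} and {s7,s13}.
Split {s1,s10} by δ(·,1) → {s1} and {s10}.
On input 0, block {s7,s13} splits into {s7} and {s13}.
No further refinement is possible. Final partition (8 blocks): {s0,s14} | {s6,s9,s11} | {s12} | {s1} | {s3} | {s7} | {s10} | {s13}.

8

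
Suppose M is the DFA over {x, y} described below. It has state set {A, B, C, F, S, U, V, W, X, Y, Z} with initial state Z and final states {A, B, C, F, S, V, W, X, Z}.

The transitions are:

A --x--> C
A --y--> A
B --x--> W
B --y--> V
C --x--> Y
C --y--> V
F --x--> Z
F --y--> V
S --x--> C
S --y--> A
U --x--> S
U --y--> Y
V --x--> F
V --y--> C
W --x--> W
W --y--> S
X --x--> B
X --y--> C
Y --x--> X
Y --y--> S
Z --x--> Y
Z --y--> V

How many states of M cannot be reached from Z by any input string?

1

Starting at Z and following transitions, the reachable set is {A, B, C, F, S, V, W, X, Y, Z}. That leaves U unreachable — 1 in total.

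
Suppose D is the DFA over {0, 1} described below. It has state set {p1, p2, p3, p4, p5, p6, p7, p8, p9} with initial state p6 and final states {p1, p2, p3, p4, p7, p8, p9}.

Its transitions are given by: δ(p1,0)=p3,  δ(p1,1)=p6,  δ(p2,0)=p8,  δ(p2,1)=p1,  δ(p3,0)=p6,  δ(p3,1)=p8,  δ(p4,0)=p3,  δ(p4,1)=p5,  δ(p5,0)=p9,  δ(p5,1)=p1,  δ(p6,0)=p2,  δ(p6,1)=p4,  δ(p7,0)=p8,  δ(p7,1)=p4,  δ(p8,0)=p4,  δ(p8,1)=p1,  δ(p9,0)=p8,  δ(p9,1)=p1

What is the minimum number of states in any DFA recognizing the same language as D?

5

States {p7} cannot be reached from the start state, so discard them.
Start with accepting vs non-accepting: {p1,p2,p3,p4,p8,p9} | {p5,p6}.
On input 0, block {p1,p2,p3,p4,p8,p9} splits into {p1,p2,p4,p8,p9} and {p3}.
Refine {p1,p2,p4,p8,p9} on symbol 0: members go to different blocks, giving {p2,p8,p9} and {p1,p4}.
Refine {p2,p8,p9} on symbol 0: members go to different blocks, giving {p2,p9} and {p8}.
No further refinement is possible. Final partition (5 blocks): {p2,p9} | {p5,p6} | {p3} | {p1,p4} | {p8}.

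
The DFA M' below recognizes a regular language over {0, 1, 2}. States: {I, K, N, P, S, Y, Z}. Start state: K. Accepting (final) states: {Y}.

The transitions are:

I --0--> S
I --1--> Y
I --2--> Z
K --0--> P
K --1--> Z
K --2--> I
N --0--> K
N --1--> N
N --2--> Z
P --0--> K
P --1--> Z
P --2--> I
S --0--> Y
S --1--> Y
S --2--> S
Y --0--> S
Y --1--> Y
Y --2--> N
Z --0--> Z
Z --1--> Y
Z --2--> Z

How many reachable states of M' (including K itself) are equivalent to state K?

Every state is reachable, so we keep all 7.
Start with accepting vs non-accepting: {Y} | {I,K,N,P,S,Z}.
On input 0, block {I,K,N,P,S,Z} splits into {I,K,N,P,Z} and {S}.
Split {I,K,N,P,Z} by δ(·,0) → {K,N,P,Z} and {I}.
On input 1, block {K,N,P,Z} splits into {K,N,P} and {Z}.
Split {K,N,P} by δ(·,1) → {K,P} and {N}.
No further refinement is possible. Final partition (6 blocks): {Y} | {K,P} | {S} | {I} | {Z} | {N}.
The equivalence class containing K is {K,P}, of size 2.

2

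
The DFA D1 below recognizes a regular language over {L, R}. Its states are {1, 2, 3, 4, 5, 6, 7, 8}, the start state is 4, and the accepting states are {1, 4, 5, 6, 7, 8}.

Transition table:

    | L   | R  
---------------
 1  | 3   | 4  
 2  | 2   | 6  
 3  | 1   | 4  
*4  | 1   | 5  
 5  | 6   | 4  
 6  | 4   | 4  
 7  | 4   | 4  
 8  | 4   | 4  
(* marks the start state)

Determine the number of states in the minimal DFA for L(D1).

5

First remove the unreachable states {2,7,8}; 5 states remain.
Start with accepting vs non-accepting: {1,4,5,6} | {3}.
Split {1,4,5,6} by δ(·,L) → {4,5,6} and {1}.
Split {4,5,6} by δ(·,L) → {5,6} and {4}.
Split {5,6} by δ(·,L) → {5} and {6}.
The partition is now stable with 5 blocks: {5} | {3} | {1} | {4} | {6}.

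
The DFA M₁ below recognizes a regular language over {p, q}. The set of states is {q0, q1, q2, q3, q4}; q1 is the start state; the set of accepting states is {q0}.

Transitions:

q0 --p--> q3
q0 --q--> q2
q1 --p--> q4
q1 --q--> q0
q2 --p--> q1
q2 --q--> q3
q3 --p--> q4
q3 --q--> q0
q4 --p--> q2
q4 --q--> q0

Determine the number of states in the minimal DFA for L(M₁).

4

P0 = {q0} | {q1,q2,q3,q4}.
Refine {q1,q2,q3,q4} on symbol q: members go to different blocks, giving {q1,q3,q4} and {q2}.
On input p, block {q1,q3,q4} splits into {q1,q3} and {q4}.
No further refinement is possible. Final partition (4 blocks): {q0} | {q1,q3} | {q2} | {q4}.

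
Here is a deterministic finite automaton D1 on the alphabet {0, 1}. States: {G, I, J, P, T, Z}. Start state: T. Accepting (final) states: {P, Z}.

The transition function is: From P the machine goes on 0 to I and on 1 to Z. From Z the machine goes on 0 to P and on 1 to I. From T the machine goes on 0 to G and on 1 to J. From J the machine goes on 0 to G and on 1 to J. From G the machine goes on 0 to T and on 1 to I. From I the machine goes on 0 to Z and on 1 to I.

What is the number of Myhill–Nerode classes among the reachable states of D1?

Initial partition by acceptance: {P,Z} | {G,I,J,T}.
On input 0, block {P,Z} splits into {Z} and {P}.
On input 0, block {G,I,J,T} splits into {G,J,T} and {I}.
Split {G,J,T} by δ(·,1) → {J,T} and {G}.
The partition is now stable with 5 blocks: {Z} | {J,T} | {P} | {I} | {G}.

5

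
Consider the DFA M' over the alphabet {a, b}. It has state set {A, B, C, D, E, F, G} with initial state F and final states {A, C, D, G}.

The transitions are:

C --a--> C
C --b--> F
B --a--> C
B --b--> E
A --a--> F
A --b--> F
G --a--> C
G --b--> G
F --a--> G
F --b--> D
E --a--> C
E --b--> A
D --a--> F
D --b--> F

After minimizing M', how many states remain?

First remove the unreachable states {A,B,E}; 4 states remain.
P0 = {C,D,G} | {F}.
Refine {C,D,G} on symbol a: members go to different blocks, giving {C,G} and {D}.
Split {C,G} by δ(·,b) → {C} and {G}.
No further refinement is possible. Final partition (4 blocks): {C} | {F} | {D} | {G}.

4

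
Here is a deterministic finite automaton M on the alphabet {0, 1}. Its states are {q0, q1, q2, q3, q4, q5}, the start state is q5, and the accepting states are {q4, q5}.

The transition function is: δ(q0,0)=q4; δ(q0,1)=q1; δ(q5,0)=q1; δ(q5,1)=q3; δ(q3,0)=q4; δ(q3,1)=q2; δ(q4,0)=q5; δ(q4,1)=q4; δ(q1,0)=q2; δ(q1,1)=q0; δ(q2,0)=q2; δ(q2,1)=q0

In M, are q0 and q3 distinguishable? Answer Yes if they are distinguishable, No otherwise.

Every state is reachable, so we keep all 6.
P0 = {q4,q5} | {q0,q1,q2,q3}.
Split {q4,q5} by δ(·,0) → {q4} and {q5}.
Split {q0,q1,q2,q3} by δ(·,0) → {q0,q3} and {q1,q2}.
No further refinement is possible. Final partition (4 blocks): {q4} | {q0,q3} | {q5} | {q1,q2}.
q0 and q3 lie in the same block of the stable partition, so they are equivalent — no string distinguishes them.

No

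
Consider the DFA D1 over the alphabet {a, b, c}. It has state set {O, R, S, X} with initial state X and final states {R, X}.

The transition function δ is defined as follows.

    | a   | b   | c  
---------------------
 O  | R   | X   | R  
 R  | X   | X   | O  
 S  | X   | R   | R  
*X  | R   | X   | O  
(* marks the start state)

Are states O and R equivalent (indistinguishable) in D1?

Reachable states from the start: {O,R,X}. Unreachable: {S} — drop them.
Initial partition by acceptance: {R,X} | {O}.
No further refinement is possible. Final partition (2 blocks): {R,X} | {O}.
O and R end up in different blocks, so they are distinguishable. For instance, the string 'ε' is accepted from only R.

No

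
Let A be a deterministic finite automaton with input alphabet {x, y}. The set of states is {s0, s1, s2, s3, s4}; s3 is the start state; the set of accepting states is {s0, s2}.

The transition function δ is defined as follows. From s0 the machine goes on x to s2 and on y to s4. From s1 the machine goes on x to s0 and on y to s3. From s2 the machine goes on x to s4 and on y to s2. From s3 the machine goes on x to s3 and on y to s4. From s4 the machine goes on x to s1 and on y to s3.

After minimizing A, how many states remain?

5

Every state is reachable, so we keep all 5.
P0 = {s0,s2} | {s1,s3,s4}.
Split {s0,s2} by δ(·,x) → {s0} and {s2}.
Split {s1,s3,s4} by δ(·,x) → {s3,s4} and {s1}.
Refine {s3,s4} on symbol x: members go to different blocks, giving {s3} and {s4}.
The partition is now stable with 5 blocks: {s0} | {s3} | {s2} | {s1} | {s4}.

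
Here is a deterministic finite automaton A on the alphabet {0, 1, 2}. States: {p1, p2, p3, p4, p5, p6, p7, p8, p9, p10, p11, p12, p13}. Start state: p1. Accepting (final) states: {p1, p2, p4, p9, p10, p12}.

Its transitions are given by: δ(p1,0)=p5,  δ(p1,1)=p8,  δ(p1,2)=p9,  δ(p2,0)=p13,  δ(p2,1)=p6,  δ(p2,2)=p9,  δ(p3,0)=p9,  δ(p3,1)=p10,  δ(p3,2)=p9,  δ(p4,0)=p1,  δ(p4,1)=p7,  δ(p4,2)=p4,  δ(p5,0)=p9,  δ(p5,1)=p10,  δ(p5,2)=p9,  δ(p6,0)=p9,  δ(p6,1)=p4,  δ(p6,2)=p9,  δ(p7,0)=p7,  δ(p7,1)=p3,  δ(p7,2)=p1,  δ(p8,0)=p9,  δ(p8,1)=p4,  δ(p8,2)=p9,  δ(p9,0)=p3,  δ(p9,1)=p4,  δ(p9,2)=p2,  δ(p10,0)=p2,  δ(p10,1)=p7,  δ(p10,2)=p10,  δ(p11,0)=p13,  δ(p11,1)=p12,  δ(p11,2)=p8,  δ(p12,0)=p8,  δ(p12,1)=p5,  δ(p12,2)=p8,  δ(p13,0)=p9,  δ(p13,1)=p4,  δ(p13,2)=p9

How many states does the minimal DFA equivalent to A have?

5

First remove the unreachable states {p11,p12}; 11 states remain.
P0 = {p1,p2,p4,p9,p10} | {p3,p5,p6,p7,p8,p13}.
Refine {p1,p2,p4,p9,p10} on symbol 0: members go to different blocks, giving {p1,p2,p9} and {p4,p10}.
On input 1, block {p1,p2,p9} splits into {p1,p2} and {p9}.
Split {p3,p5,p6,p7,p8,p13} by δ(·,0) → {p3,p5,p6,p8,p13} and {p7}.
The partition is now stable with 5 blocks: {p1,p2} | {p3,p5,p6,p8,p13} | {p4,p10} | {p9} | {p7}.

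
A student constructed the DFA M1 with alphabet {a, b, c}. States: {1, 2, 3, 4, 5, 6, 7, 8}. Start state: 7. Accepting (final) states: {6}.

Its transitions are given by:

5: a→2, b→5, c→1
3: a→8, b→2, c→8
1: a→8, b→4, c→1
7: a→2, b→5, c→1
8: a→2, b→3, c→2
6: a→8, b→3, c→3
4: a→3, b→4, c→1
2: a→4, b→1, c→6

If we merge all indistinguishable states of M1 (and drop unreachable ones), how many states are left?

7

Initial partition by acceptance: {6} | {1,2,3,4,5,7,8}.
Split {1,2,3,4,5,7,8} by δ(·,c) → {1,3,4,5,7,8} and {2}.
On input a, block {1,3,4,5,7,8} splits into {1,3,4} and {5,7,8}.
Refine {1,3,4} on symbol a: members go to different blocks, giving {1,3} and {4}.
Refine {1,3} on symbol b: members go to different blocks, giving {1} and {3}.
Split {5,7,8} by δ(·,b) → {5,7} and {8}.
No further refinement is possible. Final partition (7 blocks): {6} | {1} | {2} | {5,7} | {4} | {3} | {8}.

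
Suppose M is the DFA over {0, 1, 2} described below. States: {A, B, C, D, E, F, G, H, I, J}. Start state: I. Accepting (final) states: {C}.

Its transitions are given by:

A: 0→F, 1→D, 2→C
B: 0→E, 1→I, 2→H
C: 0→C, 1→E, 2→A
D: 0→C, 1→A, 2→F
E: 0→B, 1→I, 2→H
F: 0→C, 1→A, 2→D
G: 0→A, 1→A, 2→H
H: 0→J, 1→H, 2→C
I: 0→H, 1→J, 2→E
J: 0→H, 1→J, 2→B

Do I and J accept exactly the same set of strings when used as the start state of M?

Yes

First remove the unreachable states {G}; 9 states remain.
Initial partition by acceptance: {C} | {A,B,D,E,F,H,I,J}.
On input 0, block {A,B,D,E,F,H,I,J} splits into {A,B,E,H,I,J} and {D,F}.
Refine {A,B,E,H,I,J} on symbol 0: members go to different blocks, giving {B,E,H,I,J} and {A}.
Refine {B,E,H,I,J} on symbol 2: members go to different blocks, giving {B,E,I,J} and {H}.
On input 0, block {B,E,I,J} splits into {B,E} and {I,J}.
The partition is now stable with 6 blocks: {C} | {B,E} | {D,F} | {A} | {H} | {I,J}.
I and J lie in the same block of the stable partition, so they are equivalent — no string distinguishes them.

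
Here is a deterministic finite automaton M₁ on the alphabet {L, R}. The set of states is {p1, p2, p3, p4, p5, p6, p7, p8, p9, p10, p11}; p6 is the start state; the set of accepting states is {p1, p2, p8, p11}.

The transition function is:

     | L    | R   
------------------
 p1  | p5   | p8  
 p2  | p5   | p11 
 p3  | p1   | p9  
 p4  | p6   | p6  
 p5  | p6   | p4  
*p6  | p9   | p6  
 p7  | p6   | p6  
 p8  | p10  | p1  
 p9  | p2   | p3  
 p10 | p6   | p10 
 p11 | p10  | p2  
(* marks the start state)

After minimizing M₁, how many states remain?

States {p7} cannot be reached from the start state, so discard them.
Start with accepting vs non-accepting: {p1,p2,p8,p11} | {p3,p4,p5,p6,p9,p10}.
On input L, block {p3,p4,p5,p6,p9,p10} splits into {p4,p5,p6,p10} and {p3,p9}.
Refine {p4,p5,p6,p10} on symbol L: members go to different blocks, giving {p4,p5,p10} and {p6}.
On input R, block {p4,p5,p10} splits into {p5,p10} and {p4}.
Refine {p5,p10} on symbol R: members go to different blocks, giving {p5} and {p10}.
Refine {p1,p2,p8,p11} on symbol L: members go to different blocks, giving {p1,p2} and {p8,p11}.
No further refinement is possible. Final partition (7 blocks): {p1,p2} | {p5} | {p3,p9} | {p6} | {p4} | {p10} | {p8,p11}.

7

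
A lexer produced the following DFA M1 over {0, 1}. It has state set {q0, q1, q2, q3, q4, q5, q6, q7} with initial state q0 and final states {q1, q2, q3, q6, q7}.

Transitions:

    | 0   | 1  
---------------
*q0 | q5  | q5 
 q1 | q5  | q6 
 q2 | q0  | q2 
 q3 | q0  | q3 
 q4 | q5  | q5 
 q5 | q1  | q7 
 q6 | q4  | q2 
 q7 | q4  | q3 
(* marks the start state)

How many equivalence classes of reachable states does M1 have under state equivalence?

4

Every state is reachable, so we keep all 8.
Start with accepting vs non-accepting: {q1,q2,q3,q6,q7} | {q0,q4,q5}.
On input 0, block {q0,q4,q5} splits into {q0,q4} and {q5}.
On input 0, block {q1,q2,q3,q6,q7} splits into {q2,q3,q6,q7} and {q1}.
No further refinement is possible. Final partition (4 blocks): {q2,q3,q6,q7} | {q0,q4} | {q5} | {q1}.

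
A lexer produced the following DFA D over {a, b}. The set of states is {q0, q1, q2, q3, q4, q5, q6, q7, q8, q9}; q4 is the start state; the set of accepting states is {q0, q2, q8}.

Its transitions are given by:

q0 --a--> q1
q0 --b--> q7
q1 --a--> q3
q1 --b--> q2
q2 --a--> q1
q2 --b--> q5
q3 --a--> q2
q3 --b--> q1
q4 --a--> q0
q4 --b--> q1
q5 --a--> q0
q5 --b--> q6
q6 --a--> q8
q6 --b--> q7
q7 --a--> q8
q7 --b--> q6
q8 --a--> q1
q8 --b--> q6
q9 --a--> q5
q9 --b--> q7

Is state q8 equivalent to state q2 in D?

First remove the unreachable states {q9}; 9 states remain.
Initial partition by acceptance: {q0,q2,q8} | {q1,q3,q4,q5,q6,q7}.
On input a, block {q1,q3,q4,q5,q6,q7} splits into {q3,q4,q5,q6,q7} and {q1}.
On input b, block {q3,q4,q5,q6,q7} splits into {q5,q6,q7} and {q3,q4}.
No further refinement is possible. Final partition (4 blocks): {q0,q2,q8} | {q5,q6,q7} | {q1} | {q3,q4}.
q8 and q2 lie in the same block of the stable partition, so they are equivalent — no string distinguishes them.

Yes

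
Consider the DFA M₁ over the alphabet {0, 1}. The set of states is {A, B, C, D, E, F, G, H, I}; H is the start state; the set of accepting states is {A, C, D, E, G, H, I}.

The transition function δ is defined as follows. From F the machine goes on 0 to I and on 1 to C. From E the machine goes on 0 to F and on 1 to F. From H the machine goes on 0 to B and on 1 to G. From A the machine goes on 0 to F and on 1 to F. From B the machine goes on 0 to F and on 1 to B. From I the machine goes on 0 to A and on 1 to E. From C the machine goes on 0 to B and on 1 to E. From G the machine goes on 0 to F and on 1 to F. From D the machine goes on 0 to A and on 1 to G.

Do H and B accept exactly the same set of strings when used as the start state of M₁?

No

First remove the unreachable states {D}; 8 states remain.
Start with accepting vs non-accepting: {A,C,E,G,H,I} | {B,F}.
On input 0, block {A,C,E,G,H,I} splits into {A,C,E,G,H} and {I}.
On input 1, block {A,C,E,G,H} splits into {A,E,G} and {C,H}.
Split {B,F} by δ(·,0) → {B} and {F}.
Stable partition: {A,E,G} | {B} | {I} | {C,H} | {F} — 5 equivalence classes.
H and B end up in different blocks, so they are distinguishable. For instance, the string 'ε' is accepted from only H.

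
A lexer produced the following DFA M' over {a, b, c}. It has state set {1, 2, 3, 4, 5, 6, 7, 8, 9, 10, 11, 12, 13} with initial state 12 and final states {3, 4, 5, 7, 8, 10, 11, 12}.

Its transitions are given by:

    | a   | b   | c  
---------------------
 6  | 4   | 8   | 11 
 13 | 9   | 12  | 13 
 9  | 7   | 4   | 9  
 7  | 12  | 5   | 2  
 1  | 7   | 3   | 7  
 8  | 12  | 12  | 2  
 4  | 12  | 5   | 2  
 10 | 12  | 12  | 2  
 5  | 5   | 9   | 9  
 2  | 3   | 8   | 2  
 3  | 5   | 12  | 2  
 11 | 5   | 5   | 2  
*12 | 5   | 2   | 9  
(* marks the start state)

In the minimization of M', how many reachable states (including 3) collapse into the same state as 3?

4

States {1,6,10,11,13} cannot be reached from the start state, so discard them.
Initial partition by acceptance: {3,4,5,7,8,12} | {2,9}.
Split {3,4,5,7,8,12} by δ(·,b) → {3,4,7,8} and {5,12}.
The partition is now stable with 3 blocks: {3,4,7,8} | {2,9} | {5,12}.
The equivalence class containing 3 is {3,4,7,8}, of size 4.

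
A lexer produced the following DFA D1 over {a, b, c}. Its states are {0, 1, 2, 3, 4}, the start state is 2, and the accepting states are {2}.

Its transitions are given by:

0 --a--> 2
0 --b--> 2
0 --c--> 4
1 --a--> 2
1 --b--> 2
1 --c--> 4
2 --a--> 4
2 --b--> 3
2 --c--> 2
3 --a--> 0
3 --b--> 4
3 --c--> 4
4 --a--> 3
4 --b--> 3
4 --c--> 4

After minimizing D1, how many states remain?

States {1} cannot be reached from the start state, so discard them.
Start with accepting vs non-accepting: {2} | {0,3,4}.
Refine {0,3,4} on symbol a: members go to different blocks, giving {3,4} and {0}.
On input a, block {3,4} splits into {3} and {4}.
No further refinement is possible. Final partition (4 blocks): {2} | {3} | {0} | {4}.

4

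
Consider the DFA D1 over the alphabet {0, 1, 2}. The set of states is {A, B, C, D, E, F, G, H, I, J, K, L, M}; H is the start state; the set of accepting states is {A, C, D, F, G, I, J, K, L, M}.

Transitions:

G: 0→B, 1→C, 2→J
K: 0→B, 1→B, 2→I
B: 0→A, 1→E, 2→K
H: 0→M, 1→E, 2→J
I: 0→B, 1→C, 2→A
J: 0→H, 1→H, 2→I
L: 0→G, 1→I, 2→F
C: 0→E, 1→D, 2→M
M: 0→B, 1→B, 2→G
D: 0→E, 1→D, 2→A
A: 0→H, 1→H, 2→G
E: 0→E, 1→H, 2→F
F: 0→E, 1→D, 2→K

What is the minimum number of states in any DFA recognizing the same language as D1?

5

States {L} cannot be reached from the start state, so discard them.
P0 = {A,C,D,F,G,I,J,K,M} | {B,E,H}.
Split {A,C,D,F,G,I,J,K,M} by δ(·,1) → {C,D,F,G,I} and {A,J,K,M}.
Split {B,E,H} by δ(·,0) → {B,H} and {E}.
Refine {C,D,F,G,I} on symbol 0: members go to different blocks, giving {C,D,F} and {G,I}.
The partition is now stable with 5 blocks: {C,D,F} | {B,H} | {A,J,K,M} | {E} | {G,I}.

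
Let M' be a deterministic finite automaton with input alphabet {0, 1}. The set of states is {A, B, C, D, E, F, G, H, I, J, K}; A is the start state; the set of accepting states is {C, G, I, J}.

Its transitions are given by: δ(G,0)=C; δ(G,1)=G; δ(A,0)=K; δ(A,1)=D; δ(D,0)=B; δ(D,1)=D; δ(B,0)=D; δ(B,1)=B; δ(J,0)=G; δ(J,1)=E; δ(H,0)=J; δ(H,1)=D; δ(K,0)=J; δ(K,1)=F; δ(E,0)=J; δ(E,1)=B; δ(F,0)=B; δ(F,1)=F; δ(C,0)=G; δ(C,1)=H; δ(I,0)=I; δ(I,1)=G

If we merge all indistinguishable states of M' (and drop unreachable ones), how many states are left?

5

First remove the unreachable states {I}; 10 states remain.
Initial partition by acceptance: {C,G,J} | {A,B,D,E,F,H,K}.
On input 1, block {C,G,J} splits into {C,J} and {G}.
Split {A,B,D,E,F,H,K} by δ(·,0) → {A,B,D,F} and {E,H,K}.
On input 0, block {A,B,D,F} splits into {B,D,F} and {A}.
Stable partition: {C,J} | {B,D,F} | {G} | {E,H,K} | {A} — 5 equivalence classes.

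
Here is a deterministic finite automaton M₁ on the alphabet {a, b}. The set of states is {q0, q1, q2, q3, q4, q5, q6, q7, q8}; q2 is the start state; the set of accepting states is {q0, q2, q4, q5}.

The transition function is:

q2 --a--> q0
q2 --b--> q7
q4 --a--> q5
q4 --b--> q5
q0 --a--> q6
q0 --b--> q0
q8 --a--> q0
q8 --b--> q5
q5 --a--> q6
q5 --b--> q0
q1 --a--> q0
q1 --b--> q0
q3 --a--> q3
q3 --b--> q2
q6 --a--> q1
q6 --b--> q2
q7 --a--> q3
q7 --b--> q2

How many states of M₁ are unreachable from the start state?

3

Starting at q2 and following transitions, the reachable set is {q0, q1, q2, q3, q6, q7}. That leaves q4, q5, q8 unreachable — 3 in total.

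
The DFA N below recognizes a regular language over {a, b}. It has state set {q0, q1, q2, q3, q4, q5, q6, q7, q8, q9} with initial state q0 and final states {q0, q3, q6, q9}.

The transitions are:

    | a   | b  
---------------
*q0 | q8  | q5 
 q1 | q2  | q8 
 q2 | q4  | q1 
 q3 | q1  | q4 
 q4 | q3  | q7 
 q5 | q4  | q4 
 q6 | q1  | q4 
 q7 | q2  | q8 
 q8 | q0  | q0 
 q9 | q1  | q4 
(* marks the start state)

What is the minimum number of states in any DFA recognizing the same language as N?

First remove the unreachable states {q6,q9}; 8 states remain.
Initial partition by acceptance: {q0,q3} | {q1,q2,q4,q5,q7,q8}.
Refine {q1,q2,q4,q5,q7,q8} on symbol a: members go to different blocks, giving {q1,q2,q5,q7} and {q4,q8}.
On input a, block {q0,q3} splits into {q0} and {q3}.
On input a, block {q1,q2,q5,q7} splits into {q1,q7} and {q2,q5}.
Refine {q4,q8} on symbol a: members go to different blocks, giving {q4} and {q8}.
Refine {q2,q5} on symbol b: members go to different blocks, giving {q2} and {q5}.
The partition is now stable with 7 blocks: {q0} | {q1,q7} | {q4} | {q3} | {q2} | {q8} | {q5}.

7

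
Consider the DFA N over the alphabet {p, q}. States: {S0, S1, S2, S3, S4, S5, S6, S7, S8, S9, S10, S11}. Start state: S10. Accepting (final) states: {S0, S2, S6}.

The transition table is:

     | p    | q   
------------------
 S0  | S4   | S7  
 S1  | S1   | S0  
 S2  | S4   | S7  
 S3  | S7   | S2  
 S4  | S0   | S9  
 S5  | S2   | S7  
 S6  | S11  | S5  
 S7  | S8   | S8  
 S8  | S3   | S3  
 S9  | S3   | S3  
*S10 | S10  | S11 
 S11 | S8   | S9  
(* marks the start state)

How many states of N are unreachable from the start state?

Starting at S10 and following transitions, the reachable set is {S0, S2, S3, S4, S7, S8, S9, S10, S11}. That leaves S1, S5, S6 unreachable — 3 in total.

3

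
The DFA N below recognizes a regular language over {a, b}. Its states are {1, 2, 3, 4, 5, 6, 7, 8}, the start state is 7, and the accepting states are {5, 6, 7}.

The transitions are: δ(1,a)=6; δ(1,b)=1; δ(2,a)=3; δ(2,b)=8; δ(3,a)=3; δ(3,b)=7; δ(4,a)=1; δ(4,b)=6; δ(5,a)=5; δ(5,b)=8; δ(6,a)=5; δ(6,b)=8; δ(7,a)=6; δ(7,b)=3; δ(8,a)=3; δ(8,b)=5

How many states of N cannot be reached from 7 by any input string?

3

Starting at 7 and following transitions, the reachable set is {3, 5, 6, 7, 8}. That leaves 1, 2, 4 unreachable — 3 in total.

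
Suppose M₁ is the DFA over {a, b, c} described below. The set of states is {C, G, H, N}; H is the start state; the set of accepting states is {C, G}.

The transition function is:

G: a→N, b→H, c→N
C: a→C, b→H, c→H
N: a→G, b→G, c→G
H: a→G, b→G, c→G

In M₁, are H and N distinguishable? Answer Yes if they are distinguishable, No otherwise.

No

First remove the unreachable states {C}; 3 states remain.
P0 = {G} | {H,N}.
Stable partition: {G} | {H,N} — 2 equivalence classes.
H and N lie in the same block of the stable partition, so they are equivalent — no string distinguishes them.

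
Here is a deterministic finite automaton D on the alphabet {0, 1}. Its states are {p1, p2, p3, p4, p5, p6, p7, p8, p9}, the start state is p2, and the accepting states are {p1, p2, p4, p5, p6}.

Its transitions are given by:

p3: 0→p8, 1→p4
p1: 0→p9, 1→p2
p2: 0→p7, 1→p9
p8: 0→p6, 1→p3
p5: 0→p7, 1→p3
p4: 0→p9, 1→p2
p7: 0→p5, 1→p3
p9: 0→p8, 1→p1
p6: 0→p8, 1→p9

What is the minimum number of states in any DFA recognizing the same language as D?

Every state is reachable, so we keep all 9.
P0 = {p1,p2,p4,p5,p6} | {p3,p7,p8,p9}.
On input 1, block {p1,p2,p4,p5,p6} splits into {p2,p5,p6} and {p1,p4}.
Refine {p3,p7,p8,p9} on symbol 0: members go to different blocks, giving {p3,p9} and {p7,p8}.
Stable partition: {p2,p5,p6} | {p3,p9} | {p1,p4} | {p7,p8} — 4 equivalence classes.

4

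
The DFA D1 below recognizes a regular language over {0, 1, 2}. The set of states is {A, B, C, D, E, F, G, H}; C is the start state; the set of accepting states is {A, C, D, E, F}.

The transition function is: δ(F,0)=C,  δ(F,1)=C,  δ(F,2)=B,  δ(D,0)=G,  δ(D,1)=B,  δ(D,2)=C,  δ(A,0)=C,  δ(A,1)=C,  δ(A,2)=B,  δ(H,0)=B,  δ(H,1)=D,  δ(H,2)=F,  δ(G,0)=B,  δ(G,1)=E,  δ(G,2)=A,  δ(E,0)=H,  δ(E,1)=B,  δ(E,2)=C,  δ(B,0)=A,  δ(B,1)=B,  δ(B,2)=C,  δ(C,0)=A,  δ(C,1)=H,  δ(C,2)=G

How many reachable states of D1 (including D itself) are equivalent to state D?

2

Initial partition by acceptance: {A,C,D,E,F} | {B,G,H}.
On input 0, block {A,C,D,E,F} splits into {A,C,F} and {D,E}.
On input 1, block {A,C,F} splits into {A,F} and {C}.
On input 0, block {B,G,H} splits into {G,H} and {B}.
Stable partition: {A,F} | {G,H} | {D,E} | {C} | {B} — 5 equivalence classes.
State D belongs to the block {D,E}, which has 2 states.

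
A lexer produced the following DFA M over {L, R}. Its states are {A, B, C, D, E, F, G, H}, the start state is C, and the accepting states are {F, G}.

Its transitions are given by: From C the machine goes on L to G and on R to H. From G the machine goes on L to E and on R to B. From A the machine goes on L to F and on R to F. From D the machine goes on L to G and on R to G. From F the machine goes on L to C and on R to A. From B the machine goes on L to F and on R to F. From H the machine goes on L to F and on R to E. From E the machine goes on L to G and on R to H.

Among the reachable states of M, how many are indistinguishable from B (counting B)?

First remove the unreachable states {D}; 7 states remain.
Initial partition by acceptance: {F,G} | {A,B,C,E,H}.
Refine {A,B,C,E,H} on symbol R: members go to different blocks, giving {C,E,H} and {A,B}.
No further refinement is possible. Final partition (3 blocks): {F,G} | {C,E,H} | {A,B}.
State B belongs to the block {A,B}, which has 2 states.

2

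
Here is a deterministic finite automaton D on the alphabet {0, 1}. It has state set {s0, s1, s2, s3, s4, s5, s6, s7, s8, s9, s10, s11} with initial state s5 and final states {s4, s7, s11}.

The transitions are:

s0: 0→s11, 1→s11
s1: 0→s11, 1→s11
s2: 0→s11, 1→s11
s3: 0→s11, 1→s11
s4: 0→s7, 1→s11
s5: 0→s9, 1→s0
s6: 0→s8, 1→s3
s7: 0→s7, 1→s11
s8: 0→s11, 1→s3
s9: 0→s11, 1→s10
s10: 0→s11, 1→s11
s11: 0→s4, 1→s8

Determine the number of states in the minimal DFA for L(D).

5

First remove the unreachable states {s1,s2,s6}; 9 states remain.
Start with accepting vs non-accepting: {s4,s7,s11} | {s0,s3,s5,s8,s9,s10}.
Split {s4,s7,s11} by δ(·,1) → {s4,s7} and {s11}.
Split {s0,s3,s5,s8,s9,s10} by δ(·,0) → {s0,s3,s8,s9,s10} and {s5}.
Refine {s0,s3,s8,s9,s10} on symbol 1: members go to different blocks, giving {s0,s3,s10} and {s8,s9}.
Stable partition: {s4,s7} | {s0,s3,s10} | {s11} | {s5} | {s8,s9} — 5 equivalence classes.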